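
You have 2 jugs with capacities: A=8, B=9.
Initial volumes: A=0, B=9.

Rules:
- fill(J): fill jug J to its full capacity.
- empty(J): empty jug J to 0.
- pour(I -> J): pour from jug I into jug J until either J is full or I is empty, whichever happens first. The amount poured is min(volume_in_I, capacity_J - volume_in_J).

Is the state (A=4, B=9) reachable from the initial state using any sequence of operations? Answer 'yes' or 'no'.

Answer: yes

Derivation:
BFS from (A=0, B=9):
  1. pour(B -> A) -> (A=8 B=1)
  2. empty(A) -> (A=0 B=1)
  3. pour(B -> A) -> (A=1 B=0)
  4. fill(B) -> (A=1 B=9)
  5. pour(B -> A) -> (A=8 B=2)
  6. empty(A) -> (A=0 B=2)
  7. pour(B -> A) -> (A=2 B=0)
  8. fill(B) -> (A=2 B=9)
  9. pour(B -> A) -> (A=8 B=3)
  10. empty(A) -> (A=0 B=3)
  11. pour(B -> A) -> (A=3 B=0)
  12. fill(B) -> (A=3 B=9)
  13. pour(B -> A) -> (A=8 B=4)
  14. empty(A) -> (A=0 B=4)
  15. pour(B -> A) -> (A=4 B=0)
  16. fill(B) -> (A=4 B=9)
Target reached → yes.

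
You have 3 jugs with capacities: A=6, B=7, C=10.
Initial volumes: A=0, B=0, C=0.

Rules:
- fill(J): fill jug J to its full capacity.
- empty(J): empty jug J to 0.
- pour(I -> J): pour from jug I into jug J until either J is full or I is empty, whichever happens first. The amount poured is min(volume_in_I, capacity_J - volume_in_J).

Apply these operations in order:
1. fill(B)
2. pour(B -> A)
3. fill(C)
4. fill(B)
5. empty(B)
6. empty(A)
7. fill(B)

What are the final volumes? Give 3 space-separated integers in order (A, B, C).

Answer: 0 7 10

Derivation:
Step 1: fill(B) -> (A=0 B=7 C=0)
Step 2: pour(B -> A) -> (A=6 B=1 C=0)
Step 3: fill(C) -> (A=6 B=1 C=10)
Step 4: fill(B) -> (A=6 B=7 C=10)
Step 5: empty(B) -> (A=6 B=0 C=10)
Step 6: empty(A) -> (A=0 B=0 C=10)
Step 7: fill(B) -> (A=0 B=7 C=10)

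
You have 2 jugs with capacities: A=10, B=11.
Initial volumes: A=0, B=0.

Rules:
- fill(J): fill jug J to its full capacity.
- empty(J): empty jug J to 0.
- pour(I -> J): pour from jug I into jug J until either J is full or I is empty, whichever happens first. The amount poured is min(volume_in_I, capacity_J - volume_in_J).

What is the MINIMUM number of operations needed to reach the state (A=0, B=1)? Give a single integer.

BFS from (A=0, B=0). One shortest path:
  1. fill(B) -> (A=0 B=11)
  2. pour(B -> A) -> (A=10 B=1)
  3. empty(A) -> (A=0 B=1)
Reached target in 3 moves.

Answer: 3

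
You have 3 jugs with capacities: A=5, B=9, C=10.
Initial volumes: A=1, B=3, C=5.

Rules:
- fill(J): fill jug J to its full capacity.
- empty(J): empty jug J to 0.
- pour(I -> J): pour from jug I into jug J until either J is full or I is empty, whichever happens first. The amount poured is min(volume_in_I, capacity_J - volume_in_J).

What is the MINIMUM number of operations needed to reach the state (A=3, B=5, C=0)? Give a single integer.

Answer: 3

Derivation:
BFS from (A=1, B=3, C=5). One shortest path:
  1. empty(A) -> (A=0 B=3 C=5)
  2. pour(B -> A) -> (A=3 B=0 C=5)
  3. pour(C -> B) -> (A=3 B=5 C=0)
Reached target in 3 moves.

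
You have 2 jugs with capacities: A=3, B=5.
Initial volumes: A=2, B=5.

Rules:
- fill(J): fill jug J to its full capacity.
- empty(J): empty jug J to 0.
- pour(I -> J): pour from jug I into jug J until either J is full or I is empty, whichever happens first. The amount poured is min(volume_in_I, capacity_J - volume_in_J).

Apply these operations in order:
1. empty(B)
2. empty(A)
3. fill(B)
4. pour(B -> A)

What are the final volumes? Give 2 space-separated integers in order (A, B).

Answer: 3 2

Derivation:
Step 1: empty(B) -> (A=2 B=0)
Step 2: empty(A) -> (A=0 B=0)
Step 3: fill(B) -> (A=0 B=5)
Step 4: pour(B -> A) -> (A=3 B=2)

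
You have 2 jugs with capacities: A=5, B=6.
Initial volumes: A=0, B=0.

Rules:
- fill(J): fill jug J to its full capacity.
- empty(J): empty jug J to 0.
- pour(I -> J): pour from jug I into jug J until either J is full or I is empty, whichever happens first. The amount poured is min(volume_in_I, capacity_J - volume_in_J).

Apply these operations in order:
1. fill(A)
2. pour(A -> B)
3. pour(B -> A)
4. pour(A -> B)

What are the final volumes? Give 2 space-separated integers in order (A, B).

Step 1: fill(A) -> (A=5 B=0)
Step 2: pour(A -> B) -> (A=0 B=5)
Step 3: pour(B -> A) -> (A=5 B=0)
Step 4: pour(A -> B) -> (A=0 B=5)

Answer: 0 5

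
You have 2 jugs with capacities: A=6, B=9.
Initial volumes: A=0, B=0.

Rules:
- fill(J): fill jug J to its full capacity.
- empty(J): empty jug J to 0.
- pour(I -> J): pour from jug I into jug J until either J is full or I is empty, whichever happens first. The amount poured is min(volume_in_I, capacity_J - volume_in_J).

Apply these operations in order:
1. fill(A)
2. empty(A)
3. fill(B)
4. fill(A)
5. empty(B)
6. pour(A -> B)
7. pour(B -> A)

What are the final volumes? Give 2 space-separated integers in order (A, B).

Answer: 6 0

Derivation:
Step 1: fill(A) -> (A=6 B=0)
Step 2: empty(A) -> (A=0 B=0)
Step 3: fill(B) -> (A=0 B=9)
Step 4: fill(A) -> (A=6 B=9)
Step 5: empty(B) -> (A=6 B=0)
Step 6: pour(A -> B) -> (A=0 B=6)
Step 7: pour(B -> A) -> (A=6 B=0)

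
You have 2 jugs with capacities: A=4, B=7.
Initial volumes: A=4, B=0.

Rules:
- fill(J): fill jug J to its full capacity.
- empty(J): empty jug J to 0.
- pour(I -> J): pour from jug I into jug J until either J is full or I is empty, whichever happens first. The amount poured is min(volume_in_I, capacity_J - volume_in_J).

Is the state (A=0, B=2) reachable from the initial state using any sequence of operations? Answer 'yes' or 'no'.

BFS from (A=4, B=0):
  1. empty(A) -> (A=0 B=0)
  2. fill(B) -> (A=0 B=7)
  3. pour(B -> A) -> (A=4 B=3)
  4. empty(A) -> (A=0 B=3)
  5. pour(B -> A) -> (A=3 B=0)
  6. fill(B) -> (A=3 B=7)
  7. pour(B -> A) -> (A=4 B=6)
  8. empty(A) -> (A=0 B=6)
  9. pour(B -> A) -> (A=4 B=2)
  10. empty(A) -> (A=0 B=2)
Target reached → yes.

Answer: yes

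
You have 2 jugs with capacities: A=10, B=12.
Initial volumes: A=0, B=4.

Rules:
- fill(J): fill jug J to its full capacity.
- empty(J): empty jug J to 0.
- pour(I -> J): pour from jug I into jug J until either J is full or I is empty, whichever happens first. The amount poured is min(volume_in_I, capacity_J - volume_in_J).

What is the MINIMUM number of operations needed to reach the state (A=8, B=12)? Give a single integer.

Answer: 5

Derivation:
BFS from (A=0, B=4). One shortest path:
  1. fill(A) -> (A=10 B=4)
  2. empty(B) -> (A=10 B=0)
  3. pour(A -> B) -> (A=0 B=10)
  4. fill(A) -> (A=10 B=10)
  5. pour(A -> B) -> (A=8 B=12)
Reached target in 5 moves.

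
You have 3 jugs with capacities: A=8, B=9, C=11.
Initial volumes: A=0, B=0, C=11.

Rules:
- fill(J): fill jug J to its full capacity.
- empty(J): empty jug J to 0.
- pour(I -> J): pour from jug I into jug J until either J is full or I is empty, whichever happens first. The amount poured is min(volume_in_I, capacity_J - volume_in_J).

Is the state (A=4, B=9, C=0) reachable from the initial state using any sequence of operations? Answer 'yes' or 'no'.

Answer: yes

Derivation:
BFS from (A=0, B=0, C=11):
  1. pour(C -> B) -> (A=0 B=9 C=2)
  2. empty(B) -> (A=0 B=0 C=2)
  3. pour(C -> A) -> (A=2 B=0 C=0)
  4. fill(C) -> (A=2 B=0 C=11)
  5. pour(C -> B) -> (A=2 B=9 C=2)
  6. pour(C -> A) -> (A=4 B=9 C=0)
Target reached → yes.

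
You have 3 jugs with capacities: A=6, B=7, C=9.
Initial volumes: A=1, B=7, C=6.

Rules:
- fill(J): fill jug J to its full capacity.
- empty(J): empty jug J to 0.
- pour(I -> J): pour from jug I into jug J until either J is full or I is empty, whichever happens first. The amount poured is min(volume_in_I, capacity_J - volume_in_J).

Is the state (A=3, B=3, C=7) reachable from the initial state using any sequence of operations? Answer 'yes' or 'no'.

BFS explored all 320 reachable states.
Reachable set includes: (0,0,0), (0,0,1), (0,0,2), (0,0,3), (0,0,4), (0,0,5), (0,0,6), (0,0,7), (0,0,8), (0,0,9), (0,1,0), (0,1,1) ...
Target (A=3, B=3, C=7) not in reachable set → no.

Answer: no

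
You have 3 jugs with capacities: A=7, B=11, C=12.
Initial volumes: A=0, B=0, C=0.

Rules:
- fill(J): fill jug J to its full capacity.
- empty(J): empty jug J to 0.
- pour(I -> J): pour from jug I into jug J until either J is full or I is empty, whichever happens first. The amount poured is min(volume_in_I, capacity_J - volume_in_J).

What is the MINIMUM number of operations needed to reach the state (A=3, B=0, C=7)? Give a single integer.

BFS from (A=0, B=0, C=0). One shortest path:
  1. fill(A) -> (A=7 B=0 C=0)
  2. pour(A -> B) -> (A=0 B=7 C=0)
  3. fill(A) -> (A=7 B=7 C=0)
  4. pour(A -> C) -> (A=0 B=7 C=7)
  5. fill(A) -> (A=7 B=7 C=7)
  6. pour(A -> B) -> (A=3 B=11 C=7)
  7. empty(B) -> (A=3 B=0 C=7)
Reached target in 7 moves.

Answer: 7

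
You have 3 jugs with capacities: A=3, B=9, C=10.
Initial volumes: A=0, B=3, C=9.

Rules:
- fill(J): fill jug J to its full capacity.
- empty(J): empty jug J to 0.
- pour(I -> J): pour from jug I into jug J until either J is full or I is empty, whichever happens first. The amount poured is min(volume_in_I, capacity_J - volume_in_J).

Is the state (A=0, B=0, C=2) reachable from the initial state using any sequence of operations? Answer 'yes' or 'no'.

Answer: yes

Derivation:
BFS from (A=0, B=3, C=9):
  1. pour(B -> C) -> (A=0 B=2 C=10)
  2. empty(C) -> (A=0 B=2 C=0)
  3. pour(B -> C) -> (A=0 B=0 C=2)
Target reached → yes.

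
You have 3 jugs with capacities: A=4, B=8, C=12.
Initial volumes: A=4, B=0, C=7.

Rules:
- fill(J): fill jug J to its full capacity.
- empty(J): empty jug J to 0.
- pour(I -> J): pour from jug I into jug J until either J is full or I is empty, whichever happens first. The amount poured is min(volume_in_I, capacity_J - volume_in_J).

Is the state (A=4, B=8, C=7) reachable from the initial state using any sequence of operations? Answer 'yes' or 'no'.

BFS from (A=4, B=0, C=7):
  1. fill(B) -> (A=4 B=8 C=7)
Target reached → yes.

Answer: yes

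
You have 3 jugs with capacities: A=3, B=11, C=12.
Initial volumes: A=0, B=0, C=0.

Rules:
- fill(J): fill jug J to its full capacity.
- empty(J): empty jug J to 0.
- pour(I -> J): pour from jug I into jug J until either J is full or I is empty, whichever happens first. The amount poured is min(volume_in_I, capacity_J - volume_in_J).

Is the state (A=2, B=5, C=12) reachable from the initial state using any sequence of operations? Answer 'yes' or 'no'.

BFS from (A=0, B=0, C=0):
  1. fill(B) -> (A=0 B=11 C=0)
  2. pour(B -> C) -> (A=0 B=0 C=11)
  3. fill(B) -> (A=0 B=11 C=11)
  4. pour(B -> A) -> (A=3 B=8 C=11)
  5. empty(A) -> (A=0 B=8 C=11)
  6. pour(B -> A) -> (A=3 B=5 C=11)
  7. pour(A -> C) -> (A=2 B=5 C=12)
Target reached → yes.

Answer: yes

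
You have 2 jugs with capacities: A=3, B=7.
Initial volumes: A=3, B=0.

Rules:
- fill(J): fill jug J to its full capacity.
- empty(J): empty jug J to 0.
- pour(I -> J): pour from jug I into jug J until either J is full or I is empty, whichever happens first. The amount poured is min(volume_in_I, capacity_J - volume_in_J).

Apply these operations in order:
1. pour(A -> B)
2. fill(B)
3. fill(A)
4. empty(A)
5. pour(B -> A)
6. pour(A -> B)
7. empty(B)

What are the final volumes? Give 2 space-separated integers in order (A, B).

Answer: 0 0

Derivation:
Step 1: pour(A -> B) -> (A=0 B=3)
Step 2: fill(B) -> (A=0 B=7)
Step 3: fill(A) -> (A=3 B=7)
Step 4: empty(A) -> (A=0 B=7)
Step 5: pour(B -> A) -> (A=3 B=4)
Step 6: pour(A -> B) -> (A=0 B=7)
Step 7: empty(B) -> (A=0 B=0)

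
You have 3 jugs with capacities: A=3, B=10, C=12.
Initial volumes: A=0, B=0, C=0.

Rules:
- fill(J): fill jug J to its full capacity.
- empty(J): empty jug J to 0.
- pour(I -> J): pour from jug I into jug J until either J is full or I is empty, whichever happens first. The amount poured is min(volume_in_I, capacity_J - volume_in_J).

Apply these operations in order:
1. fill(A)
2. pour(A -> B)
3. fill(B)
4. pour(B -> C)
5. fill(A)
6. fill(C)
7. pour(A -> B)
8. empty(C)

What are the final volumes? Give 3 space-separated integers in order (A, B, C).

Step 1: fill(A) -> (A=3 B=0 C=0)
Step 2: pour(A -> B) -> (A=0 B=3 C=0)
Step 3: fill(B) -> (A=0 B=10 C=0)
Step 4: pour(B -> C) -> (A=0 B=0 C=10)
Step 5: fill(A) -> (A=3 B=0 C=10)
Step 6: fill(C) -> (A=3 B=0 C=12)
Step 7: pour(A -> B) -> (A=0 B=3 C=12)
Step 8: empty(C) -> (A=0 B=3 C=0)

Answer: 0 3 0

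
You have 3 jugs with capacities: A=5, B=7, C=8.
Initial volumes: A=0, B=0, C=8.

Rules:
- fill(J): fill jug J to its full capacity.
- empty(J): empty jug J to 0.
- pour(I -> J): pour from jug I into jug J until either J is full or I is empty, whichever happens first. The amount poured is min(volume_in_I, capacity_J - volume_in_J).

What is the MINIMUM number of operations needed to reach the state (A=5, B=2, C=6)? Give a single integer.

Answer: 4

Derivation:
BFS from (A=0, B=0, C=8). One shortest path:
  1. fill(A) -> (A=5 B=0 C=8)
  2. pour(A -> B) -> (A=0 B=5 C=8)
  3. pour(C -> B) -> (A=0 B=7 C=6)
  4. pour(B -> A) -> (A=5 B=2 C=6)
Reached target in 4 moves.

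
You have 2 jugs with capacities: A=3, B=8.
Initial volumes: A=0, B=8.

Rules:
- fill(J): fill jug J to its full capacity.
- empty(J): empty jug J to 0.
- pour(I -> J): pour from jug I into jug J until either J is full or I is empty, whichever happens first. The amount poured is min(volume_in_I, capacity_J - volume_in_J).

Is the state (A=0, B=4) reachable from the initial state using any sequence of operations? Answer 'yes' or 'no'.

Answer: yes

Derivation:
BFS from (A=0, B=8):
  1. pour(B -> A) -> (A=3 B=5)
  2. empty(A) -> (A=0 B=5)
  3. pour(B -> A) -> (A=3 B=2)
  4. empty(A) -> (A=0 B=2)
  5. pour(B -> A) -> (A=2 B=0)
  6. fill(B) -> (A=2 B=8)
  7. pour(B -> A) -> (A=3 B=7)
  8. empty(A) -> (A=0 B=7)
  9. pour(B -> A) -> (A=3 B=4)
  10. empty(A) -> (A=0 B=4)
Target reached → yes.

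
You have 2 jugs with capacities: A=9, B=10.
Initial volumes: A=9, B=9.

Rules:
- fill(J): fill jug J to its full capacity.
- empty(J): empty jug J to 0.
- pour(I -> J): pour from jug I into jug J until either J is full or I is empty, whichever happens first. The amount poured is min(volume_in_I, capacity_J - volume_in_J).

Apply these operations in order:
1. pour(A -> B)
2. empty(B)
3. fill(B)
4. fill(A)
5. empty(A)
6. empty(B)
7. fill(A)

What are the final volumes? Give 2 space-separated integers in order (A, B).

Step 1: pour(A -> B) -> (A=8 B=10)
Step 2: empty(B) -> (A=8 B=0)
Step 3: fill(B) -> (A=8 B=10)
Step 4: fill(A) -> (A=9 B=10)
Step 5: empty(A) -> (A=0 B=10)
Step 6: empty(B) -> (A=0 B=0)
Step 7: fill(A) -> (A=9 B=0)

Answer: 9 0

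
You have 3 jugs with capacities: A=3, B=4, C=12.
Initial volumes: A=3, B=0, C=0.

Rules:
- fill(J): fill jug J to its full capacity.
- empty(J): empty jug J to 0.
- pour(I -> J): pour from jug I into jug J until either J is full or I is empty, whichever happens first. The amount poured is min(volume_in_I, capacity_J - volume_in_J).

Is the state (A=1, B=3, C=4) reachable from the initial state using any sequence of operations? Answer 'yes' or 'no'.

BFS explored all 194 reachable states.
Reachable set includes: (0,0,0), (0,0,1), (0,0,2), (0,0,3), (0,0,4), (0,0,5), (0,0,6), (0,0,7), (0,0,8), (0,0,9), (0,0,10), (0,0,11) ...
Target (A=1, B=3, C=4) not in reachable set → no.

Answer: no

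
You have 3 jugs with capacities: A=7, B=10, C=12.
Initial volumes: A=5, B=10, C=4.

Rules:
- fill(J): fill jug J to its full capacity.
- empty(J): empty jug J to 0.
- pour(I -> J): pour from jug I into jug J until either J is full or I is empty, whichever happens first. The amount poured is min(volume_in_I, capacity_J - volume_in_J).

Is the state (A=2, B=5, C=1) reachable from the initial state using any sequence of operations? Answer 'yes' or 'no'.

BFS explored all 550 reachable states.
Reachable set includes: (0,0,0), (0,0,1), (0,0,2), (0,0,3), (0,0,4), (0,0,5), (0,0,6), (0,0,7), (0,0,8), (0,0,9), (0,0,10), (0,0,11) ...
Target (A=2, B=5, C=1) not in reachable set → no.

Answer: no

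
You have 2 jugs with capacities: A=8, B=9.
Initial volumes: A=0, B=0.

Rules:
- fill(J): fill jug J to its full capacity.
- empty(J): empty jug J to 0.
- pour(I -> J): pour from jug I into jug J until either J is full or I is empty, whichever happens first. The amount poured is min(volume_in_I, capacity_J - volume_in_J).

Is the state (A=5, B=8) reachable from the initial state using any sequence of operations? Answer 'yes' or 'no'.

BFS explored all 34 reachable states.
Reachable set includes: (0,0), (0,1), (0,2), (0,3), (0,4), (0,5), (0,6), (0,7), (0,8), (0,9), (1,0), (1,9) ...
Target (A=5, B=8) not in reachable set → no.

Answer: no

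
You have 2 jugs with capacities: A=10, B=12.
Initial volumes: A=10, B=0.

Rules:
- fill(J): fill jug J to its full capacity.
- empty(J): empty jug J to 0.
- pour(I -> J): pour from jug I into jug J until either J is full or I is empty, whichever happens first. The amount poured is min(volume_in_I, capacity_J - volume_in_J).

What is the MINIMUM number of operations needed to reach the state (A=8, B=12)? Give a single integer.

Answer: 3

Derivation:
BFS from (A=10, B=0). One shortest path:
  1. pour(A -> B) -> (A=0 B=10)
  2. fill(A) -> (A=10 B=10)
  3. pour(A -> B) -> (A=8 B=12)
Reached target in 3 moves.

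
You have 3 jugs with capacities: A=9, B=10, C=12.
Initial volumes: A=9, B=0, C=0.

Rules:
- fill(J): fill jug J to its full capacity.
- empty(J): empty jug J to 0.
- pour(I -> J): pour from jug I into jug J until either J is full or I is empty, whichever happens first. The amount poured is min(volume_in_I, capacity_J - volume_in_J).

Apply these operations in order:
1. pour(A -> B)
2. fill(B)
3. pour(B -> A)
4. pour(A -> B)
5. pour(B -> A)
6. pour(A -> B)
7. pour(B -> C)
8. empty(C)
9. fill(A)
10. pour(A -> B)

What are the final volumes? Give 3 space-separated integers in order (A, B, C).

Answer: 0 9 0

Derivation:
Step 1: pour(A -> B) -> (A=0 B=9 C=0)
Step 2: fill(B) -> (A=0 B=10 C=0)
Step 3: pour(B -> A) -> (A=9 B=1 C=0)
Step 4: pour(A -> B) -> (A=0 B=10 C=0)
Step 5: pour(B -> A) -> (A=9 B=1 C=0)
Step 6: pour(A -> B) -> (A=0 B=10 C=0)
Step 7: pour(B -> C) -> (A=0 B=0 C=10)
Step 8: empty(C) -> (A=0 B=0 C=0)
Step 9: fill(A) -> (A=9 B=0 C=0)
Step 10: pour(A -> B) -> (A=0 B=9 C=0)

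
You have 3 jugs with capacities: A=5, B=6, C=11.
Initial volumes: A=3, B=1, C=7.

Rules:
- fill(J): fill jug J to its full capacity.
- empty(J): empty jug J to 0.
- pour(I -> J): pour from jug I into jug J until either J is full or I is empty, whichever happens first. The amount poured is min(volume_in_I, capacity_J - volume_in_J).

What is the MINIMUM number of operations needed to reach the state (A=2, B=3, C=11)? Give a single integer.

Answer: 4

Derivation:
BFS from (A=3, B=1, C=7). One shortest path:
  1. pour(B -> C) -> (A=3 B=0 C=8)
  2. pour(A -> B) -> (A=0 B=3 C=8)
  3. fill(A) -> (A=5 B=3 C=8)
  4. pour(A -> C) -> (A=2 B=3 C=11)
Reached target in 4 moves.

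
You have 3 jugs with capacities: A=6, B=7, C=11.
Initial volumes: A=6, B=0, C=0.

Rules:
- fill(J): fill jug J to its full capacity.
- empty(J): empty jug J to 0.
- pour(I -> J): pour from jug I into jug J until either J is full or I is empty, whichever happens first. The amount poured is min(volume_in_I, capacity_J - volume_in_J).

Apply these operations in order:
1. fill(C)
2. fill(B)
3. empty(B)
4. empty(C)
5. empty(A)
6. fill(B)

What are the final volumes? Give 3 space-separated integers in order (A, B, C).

Step 1: fill(C) -> (A=6 B=0 C=11)
Step 2: fill(B) -> (A=6 B=7 C=11)
Step 3: empty(B) -> (A=6 B=0 C=11)
Step 4: empty(C) -> (A=6 B=0 C=0)
Step 5: empty(A) -> (A=0 B=0 C=0)
Step 6: fill(B) -> (A=0 B=7 C=0)

Answer: 0 7 0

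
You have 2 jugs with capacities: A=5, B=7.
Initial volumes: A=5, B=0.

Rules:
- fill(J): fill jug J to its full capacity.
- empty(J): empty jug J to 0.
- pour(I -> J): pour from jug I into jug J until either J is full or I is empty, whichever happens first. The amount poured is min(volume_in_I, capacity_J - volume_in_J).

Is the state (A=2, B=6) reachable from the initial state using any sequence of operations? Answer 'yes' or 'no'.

BFS explored all 24 reachable states.
Reachable set includes: (0,0), (0,1), (0,2), (0,3), (0,4), (0,5), (0,6), (0,7), (1,0), (1,7), (2,0), (2,7) ...
Target (A=2, B=6) not in reachable set → no.

Answer: no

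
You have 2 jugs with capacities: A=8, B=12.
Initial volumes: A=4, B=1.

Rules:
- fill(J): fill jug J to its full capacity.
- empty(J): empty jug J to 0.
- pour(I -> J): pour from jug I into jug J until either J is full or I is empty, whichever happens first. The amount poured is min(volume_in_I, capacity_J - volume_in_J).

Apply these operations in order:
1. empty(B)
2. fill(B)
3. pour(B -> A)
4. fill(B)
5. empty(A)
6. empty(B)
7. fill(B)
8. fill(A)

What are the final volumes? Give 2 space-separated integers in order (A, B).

Answer: 8 12

Derivation:
Step 1: empty(B) -> (A=4 B=0)
Step 2: fill(B) -> (A=4 B=12)
Step 3: pour(B -> A) -> (A=8 B=8)
Step 4: fill(B) -> (A=8 B=12)
Step 5: empty(A) -> (A=0 B=12)
Step 6: empty(B) -> (A=0 B=0)
Step 7: fill(B) -> (A=0 B=12)
Step 8: fill(A) -> (A=8 B=12)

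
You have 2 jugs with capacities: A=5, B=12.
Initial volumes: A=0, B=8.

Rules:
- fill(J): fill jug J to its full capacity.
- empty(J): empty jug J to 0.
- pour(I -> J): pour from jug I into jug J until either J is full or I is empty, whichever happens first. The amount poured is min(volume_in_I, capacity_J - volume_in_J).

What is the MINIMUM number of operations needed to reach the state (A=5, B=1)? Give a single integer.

Answer: 5

Derivation:
BFS from (A=0, B=8). One shortest path:
  1. fill(A) -> (A=5 B=8)
  2. pour(A -> B) -> (A=1 B=12)
  3. empty(B) -> (A=1 B=0)
  4. pour(A -> B) -> (A=0 B=1)
  5. fill(A) -> (A=5 B=1)
Reached target in 5 moves.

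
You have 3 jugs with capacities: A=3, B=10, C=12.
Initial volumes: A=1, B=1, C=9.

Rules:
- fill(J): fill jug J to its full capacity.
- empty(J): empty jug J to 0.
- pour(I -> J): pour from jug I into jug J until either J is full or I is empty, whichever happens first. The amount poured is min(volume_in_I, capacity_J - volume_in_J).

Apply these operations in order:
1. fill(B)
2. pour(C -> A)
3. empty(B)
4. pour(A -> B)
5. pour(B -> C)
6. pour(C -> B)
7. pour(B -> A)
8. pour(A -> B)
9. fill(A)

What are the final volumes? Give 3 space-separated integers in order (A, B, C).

Step 1: fill(B) -> (A=1 B=10 C=9)
Step 2: pour(C -> A) -> (A=3 B=10 C=7)
Step 3: empty(B) -> (A=3 B=0 C=7)
Step 4: pour(A -> B) -> (A=0 B=3 C=7)
Step 5: pour(B -> C) -> (A=0 B=0 C=10)
Step 6: pour(C -> B) -> (A=0 B=10 C=0)
Step 7: pour(B -> A) -> (A=3 B=7 C=0)
Step 8: pour(A -> B) -> (A=0 B=10 C=0)
Step 9: fill(A) -> (A=3 B=10 C=0)

Answer: 3 10 0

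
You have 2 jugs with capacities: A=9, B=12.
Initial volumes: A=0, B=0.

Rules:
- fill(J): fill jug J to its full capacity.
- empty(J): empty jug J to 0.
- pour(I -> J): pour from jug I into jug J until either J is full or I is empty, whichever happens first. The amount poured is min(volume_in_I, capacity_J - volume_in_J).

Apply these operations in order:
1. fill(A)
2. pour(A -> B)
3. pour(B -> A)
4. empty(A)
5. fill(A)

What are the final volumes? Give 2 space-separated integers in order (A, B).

Answer: 9 0

Derivation:
Step 1: fill(A) -> (A=9 B=0)
Step 2: pour(A -> B) -> (A=0 B=9)
Step 3: pour(B -> A) -> (A=9 B=0)
Step 4: empty(A) -> (A=0 B=0)
Step 5: fill(A) -> (A=9 B=0)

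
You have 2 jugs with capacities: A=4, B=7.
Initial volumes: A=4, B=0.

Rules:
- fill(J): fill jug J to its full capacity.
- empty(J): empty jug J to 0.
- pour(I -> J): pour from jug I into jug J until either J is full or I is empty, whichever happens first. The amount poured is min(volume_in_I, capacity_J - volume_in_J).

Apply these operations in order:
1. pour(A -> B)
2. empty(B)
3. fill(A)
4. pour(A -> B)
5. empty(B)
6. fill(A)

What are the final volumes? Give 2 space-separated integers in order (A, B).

Step 1: pour(A -> B) -> (A=0 B=4)
Step 2: empty(B) -> (A=0 B=0)
Step 3: fill(A) -> (A=4 B=0)
Step 4: pour(A -> B) -> (A=0 B=4)
Step 5: empty(B) -> (A=0 B=0)
Step 6: fill(A) -> (A=4 B=0)

Answer: 4 0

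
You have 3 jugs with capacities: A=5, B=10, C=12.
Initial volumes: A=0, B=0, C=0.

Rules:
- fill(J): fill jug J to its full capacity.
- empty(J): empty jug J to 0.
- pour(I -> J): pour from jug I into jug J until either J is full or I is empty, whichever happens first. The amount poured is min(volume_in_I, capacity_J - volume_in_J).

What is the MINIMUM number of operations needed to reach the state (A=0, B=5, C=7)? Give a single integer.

BFS from (A=0, B=0, C=0). One shortest path:
  1. fill(C) -> (A=0 B=0 C=12)
  2. pour(C -> A) -> (A=5 B=0 C=7)
  3. pour(A -> B) -> (A=0 B=5 C=7)
Reached target in 3 moves.

Answer: 3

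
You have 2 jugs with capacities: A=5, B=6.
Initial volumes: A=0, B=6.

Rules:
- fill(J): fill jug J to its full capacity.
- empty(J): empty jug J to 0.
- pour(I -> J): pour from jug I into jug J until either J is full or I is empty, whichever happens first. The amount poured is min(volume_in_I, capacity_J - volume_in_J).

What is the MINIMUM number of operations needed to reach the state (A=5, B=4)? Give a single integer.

Answer: 8

Derivation:
BFS from (A=0, B=6). One shortest path:
  1. fill(A) -> (A=5 B=6)
  2. empty(B) -> (A=5 B=0)
  3. pour(A -> B) -> (A=0 B=5)
  4. fill(A) -> (A=5 B=5)
  5. pour(A -> B) -> (A=4 B=6)
  6. empty(B) -> (A=4 B=0)
  7. pour(A -> B) -> (A=0 B=4)
  8. fill(A) -> (A=5 B=4)
Reached target in 8 moves.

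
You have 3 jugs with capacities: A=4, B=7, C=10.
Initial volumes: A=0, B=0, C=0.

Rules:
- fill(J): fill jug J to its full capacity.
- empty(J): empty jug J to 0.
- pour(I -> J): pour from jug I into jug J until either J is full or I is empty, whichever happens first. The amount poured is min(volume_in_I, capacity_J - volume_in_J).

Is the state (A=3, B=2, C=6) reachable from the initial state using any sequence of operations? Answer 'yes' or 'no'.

BFS explored all 278 reachable states.
Reachable set includes: (0,0,0), (0,0,1), (0,0,2), (0,0,3), (0,0,4), (0,0,5), (0,0,6), (0,0,7), (0,0,8), (0,0,9), (0,0,10), (0,1,0) ...
Target (A=3, B=2, C=6) not in reachable set → no.

Answer: no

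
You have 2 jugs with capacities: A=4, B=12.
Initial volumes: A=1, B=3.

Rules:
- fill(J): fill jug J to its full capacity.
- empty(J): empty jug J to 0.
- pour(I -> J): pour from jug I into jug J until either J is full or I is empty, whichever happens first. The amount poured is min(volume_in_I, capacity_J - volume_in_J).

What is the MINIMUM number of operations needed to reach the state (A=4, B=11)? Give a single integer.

Answer: 4

Derivation:
BFS from (A=1, B=3). One shortest path:
  1. empty(A) -> (A=0 B=3)
  2. pour(B -> A) -> (A=3 B=0)
  3. fill(B) -> (A=3 B=12)
  4. pour(B -> A) -> (A=4 B=11)
Reached target in 4 moves.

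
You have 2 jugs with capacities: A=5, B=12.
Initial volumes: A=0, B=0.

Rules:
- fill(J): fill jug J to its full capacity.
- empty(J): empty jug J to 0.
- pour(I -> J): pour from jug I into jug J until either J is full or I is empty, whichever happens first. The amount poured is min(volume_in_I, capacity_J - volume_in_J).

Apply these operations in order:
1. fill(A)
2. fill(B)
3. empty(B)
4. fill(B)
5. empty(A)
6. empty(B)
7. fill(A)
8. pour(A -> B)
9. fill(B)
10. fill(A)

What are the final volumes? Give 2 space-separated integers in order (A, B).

Step 1: fill(A) -> (A=5 B=0)
Step 2: fill(B) -> (A=5 B=12)
Step 3: empty(B) -> (A=5 B=0)
Step 4: fill(B) -> (A=5 B=12)
Step 5: empty(A) -> (A=0 B=12)
Step 6: empty(B) -> (A=0 B=0)
Step 7: fill(A) -> (A=5 B=0)
Step 8: pour(A -> B) -> (A=0 B=5)
Step 9: fill(B) -> (A=0 B=12)
Step 10: fill(A) -> (A=5 B=12)

Answer: 5 12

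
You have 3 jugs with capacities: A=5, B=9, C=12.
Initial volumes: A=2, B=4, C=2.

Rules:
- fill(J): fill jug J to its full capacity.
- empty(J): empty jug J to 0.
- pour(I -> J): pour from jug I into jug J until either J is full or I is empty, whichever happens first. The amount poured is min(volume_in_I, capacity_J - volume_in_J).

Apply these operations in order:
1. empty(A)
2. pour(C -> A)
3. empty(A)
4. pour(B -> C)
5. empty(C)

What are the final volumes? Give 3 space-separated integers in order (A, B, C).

Answer: 0 0 0

Derivation:
Step 1: empty(A) -> (A=0 B=4 C=2)
Step 2: pour(C -> A) -> (A=2 B=4 C=0)
Step 3: empty(A) -> (A=0 B=4 C=0)
Step 4: pour(B -> C) -> (A=0 B=0 C=4)
Step 5: empty(C) -> (A=0 B=0 C=0)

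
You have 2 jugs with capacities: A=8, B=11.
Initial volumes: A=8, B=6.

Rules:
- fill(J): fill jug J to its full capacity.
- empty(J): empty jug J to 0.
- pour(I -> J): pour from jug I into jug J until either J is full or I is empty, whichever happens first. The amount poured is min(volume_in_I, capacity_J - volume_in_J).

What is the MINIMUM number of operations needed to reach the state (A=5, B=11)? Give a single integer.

BFS from (A=8, B=6). One shortest path:
  1. empty(B) -> (A=8 B=0)
  2. pour(A -> B) -> (A=0 B=8)
  3. fill(A) -> (A=8 B=8)
  4. pour(A -> B) -> (A=5 B=11)
Reached target in 4 moves.

Answer: 4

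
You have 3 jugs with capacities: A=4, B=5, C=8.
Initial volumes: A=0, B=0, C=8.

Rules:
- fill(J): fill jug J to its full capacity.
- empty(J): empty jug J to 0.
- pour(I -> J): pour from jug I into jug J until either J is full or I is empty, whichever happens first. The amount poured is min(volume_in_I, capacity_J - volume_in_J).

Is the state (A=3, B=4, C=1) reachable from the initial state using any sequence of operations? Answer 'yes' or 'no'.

Answer: no

Derivation:
BFS explored all 186 reachable states.
Reachable set includes: (0,0,0), (0,0,1), (0,0,2), (0,0,3), (0,0,4), (0,0,5), (0,0,6), (0,0,7), (0,0,8), (0,1,0), (0,1,1), (0,1,2) ...
Target (A=3, B=4, C=1) not in reachable set → no.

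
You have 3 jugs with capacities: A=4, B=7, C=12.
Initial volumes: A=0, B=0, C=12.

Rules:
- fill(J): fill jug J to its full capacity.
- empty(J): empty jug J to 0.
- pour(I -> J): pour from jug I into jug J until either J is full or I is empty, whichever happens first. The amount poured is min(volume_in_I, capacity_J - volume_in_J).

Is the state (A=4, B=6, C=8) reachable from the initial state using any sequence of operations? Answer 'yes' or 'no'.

BFS from (A=0, B=0, C=12):
  1. fill(A) -> (A=4 B=0 C=12)
  2. fill(B) -> (A=4 B=7 C=12)
  3. empty(C) -> (A=4 B=7 C=0)
  4. pour(A -> C) -> (A=0 B=7 C=4)
  5. pour(B -> C) -> (A=0 B=0 C=11)
  6. fill(B) -> (A=0 B=7 C=11)
  7. pour(B -> C) -> (A=0 B=6 C=12)
  8. pour(C -> A) -> (A=4 B=6 C=8)
Target reached → yes.

Answer: yes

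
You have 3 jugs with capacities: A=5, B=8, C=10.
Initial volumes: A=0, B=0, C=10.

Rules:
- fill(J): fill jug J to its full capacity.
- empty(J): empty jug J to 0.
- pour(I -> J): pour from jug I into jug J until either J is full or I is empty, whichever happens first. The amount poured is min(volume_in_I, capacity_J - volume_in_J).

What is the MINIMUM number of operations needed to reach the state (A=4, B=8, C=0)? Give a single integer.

BFS from (A=0, B=0, C=10). One shortest path:
  1. pour(C -> B) -> (A=0 B=8 C=2)
  2. empty(B) -> (A=0 B=0 C=2)
  3. pour(C -> A) -> (A=2 B=0 C=0)
  4. fill(C) -> (A=2 B=0 C=10)
  5. pour(C -> B) -> (A=2 B=8 C=2)
  6. pour(C -> A) -> (A=4 B=8 C=0)
Reached target in 6 moves.

Answer: 6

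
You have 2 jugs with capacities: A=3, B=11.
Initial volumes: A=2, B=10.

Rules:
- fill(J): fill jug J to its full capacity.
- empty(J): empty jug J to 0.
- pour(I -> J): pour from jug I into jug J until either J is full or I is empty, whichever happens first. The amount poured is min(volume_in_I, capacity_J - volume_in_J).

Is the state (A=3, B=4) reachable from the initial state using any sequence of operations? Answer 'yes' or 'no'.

BFS from (A=2, B=10):
  1. empty(A) -> (A=0 B=10)
  2. pour(B -> A) -> (A=3 B=7)
  3. empty(A) -> (A=0 B=7)
  4. pour(B -> A) -> (A=3 B=4)
Target reached → yes.

Answer: yes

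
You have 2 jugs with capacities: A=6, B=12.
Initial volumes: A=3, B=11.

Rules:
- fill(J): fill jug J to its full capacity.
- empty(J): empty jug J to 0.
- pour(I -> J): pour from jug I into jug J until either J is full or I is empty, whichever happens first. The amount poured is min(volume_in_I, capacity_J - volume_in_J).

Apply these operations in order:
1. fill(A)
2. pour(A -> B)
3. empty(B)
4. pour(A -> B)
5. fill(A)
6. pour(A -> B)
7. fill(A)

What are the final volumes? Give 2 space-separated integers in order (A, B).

Step 1: fill(A) -> (A=6 B=11)
Step 2: pour(A -> B) -> (A=5 B=12)
Step 3: empty(B) -> (A=5 B=0)
Step 4: pour(A -> B) -> (A=0 B=5)
Step 5: fill(A) -> (A=6 B=5)
Step 6: pour(A -> B) -> (A=0 B=11)
Step 7: fill(A) -> (A=6 B=11)

Answer: 6 11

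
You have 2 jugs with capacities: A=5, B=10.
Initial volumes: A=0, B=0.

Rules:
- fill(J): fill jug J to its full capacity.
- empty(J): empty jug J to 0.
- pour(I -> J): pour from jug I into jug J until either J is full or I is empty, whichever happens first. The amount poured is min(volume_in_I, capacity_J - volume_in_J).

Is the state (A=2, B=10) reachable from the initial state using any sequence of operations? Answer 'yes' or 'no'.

Answer: no

Derivation:
BFS explored all 6 reachable states.
Reachable set includes: (0,0), (0,5), (0,10), (5,0), (5,5), (5,10)
Target (A=2, B=10) not in reachable set → no.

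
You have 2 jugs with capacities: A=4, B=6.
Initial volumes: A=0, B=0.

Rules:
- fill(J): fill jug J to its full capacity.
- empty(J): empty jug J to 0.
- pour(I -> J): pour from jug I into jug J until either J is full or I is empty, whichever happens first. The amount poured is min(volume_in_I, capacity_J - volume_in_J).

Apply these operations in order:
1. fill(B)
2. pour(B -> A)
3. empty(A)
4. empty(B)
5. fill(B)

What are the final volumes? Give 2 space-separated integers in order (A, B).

Step 1: fill(B) -> (A=0 B=6)
Step 2: pour(B -> A) -> (A=4 B=2)
Step 3: empty(A) -> (A=0 B=2)
Step 4: empty(B) -> (A=0 B=0)
Step 5: fill(B) -> (A=0 B=6)

Answer: 0 6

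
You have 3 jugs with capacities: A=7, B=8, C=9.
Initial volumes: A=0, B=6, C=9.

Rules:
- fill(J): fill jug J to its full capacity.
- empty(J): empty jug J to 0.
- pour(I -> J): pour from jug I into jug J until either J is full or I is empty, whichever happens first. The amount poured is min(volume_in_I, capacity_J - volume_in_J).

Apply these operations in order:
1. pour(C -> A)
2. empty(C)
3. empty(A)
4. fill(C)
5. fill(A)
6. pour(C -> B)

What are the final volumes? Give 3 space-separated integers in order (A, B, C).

Answer: 7 8 7

Derivation:
Step 1: pour(C -> A) -> (A=7 B=6 C=2)
Step 2: empty(C) -> (A=7 B=6 C=0)
Step 3: empty(A) -> (A=0 B=6 C=0)
Step 4: fill(C) -> (A=0 B=6 C=9)
Step 5: fill(A) -> (A=7 B=6 C=9)
Step 6: pour(C -> B) -> (A=7 B=8 C=7)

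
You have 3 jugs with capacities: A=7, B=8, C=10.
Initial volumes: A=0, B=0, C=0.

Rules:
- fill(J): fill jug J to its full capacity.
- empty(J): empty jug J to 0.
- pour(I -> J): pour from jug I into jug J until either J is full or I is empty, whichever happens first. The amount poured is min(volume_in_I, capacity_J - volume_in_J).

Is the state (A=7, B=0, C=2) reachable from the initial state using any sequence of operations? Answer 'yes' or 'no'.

Answer: yes

Derivation:
BFS from (A=0, B=0, C=0):
  1. fill(A) -> (A=7 B=0 C=0)
  2. fill(C) -> (A=7 B=0 C=10)
  3. pour(C -> B) -> (A=7 B=8 C=2)
  4. empty(B) -> (A=7 B=0 C=2)
Target reached → yes.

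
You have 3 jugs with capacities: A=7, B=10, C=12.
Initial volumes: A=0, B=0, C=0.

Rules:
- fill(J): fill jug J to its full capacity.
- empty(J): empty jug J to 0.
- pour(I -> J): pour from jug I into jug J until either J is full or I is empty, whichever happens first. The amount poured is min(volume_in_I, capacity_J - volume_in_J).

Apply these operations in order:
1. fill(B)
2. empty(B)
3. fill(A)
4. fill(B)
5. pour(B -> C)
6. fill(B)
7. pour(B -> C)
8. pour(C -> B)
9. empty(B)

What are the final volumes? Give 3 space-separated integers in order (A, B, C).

Answer: 7 0 10

Derivation:
Step 1: fill(B) -> (A=0 B=10 C=0)
Step 2: empty(B) -> (A=0 B=0 C=0)
Step 3: fill(A) -> (A=7 B=0 C=0)
Step 4: fill(B) -> (A=7 B=10 C=0)
Step 5: pour(B -> C) -> (A=7 B=0 C=10)
Step 6: fill(B) -> (A=7 B=10 C=10)
Step 7: pour(B -> C) -> (A=7 B=8 C=12)
Step 8: pour(C -> B) -> (A=7 B=10 C=10)
Step 9: empty(B) -> (A=7 B=0 C=10)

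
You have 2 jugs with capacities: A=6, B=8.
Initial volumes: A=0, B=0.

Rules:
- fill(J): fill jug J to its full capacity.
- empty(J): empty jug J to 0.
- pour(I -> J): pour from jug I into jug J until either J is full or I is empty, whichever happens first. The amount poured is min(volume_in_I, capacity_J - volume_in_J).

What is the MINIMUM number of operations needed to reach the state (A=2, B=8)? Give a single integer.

Answer: 5

Derivation:
BFS from (A=0, B=0). One shortest path:
  1. fill(B) -> (A=0 B=8)
  2. pour(B -> A) -> (A=6 B=2)
  3. empty(A) -> (A=0 B=2)
  4. pour(B -> A) -> (A=2 B=0)
  5. fill(B) -> (A=2 B=8)
Reached target in 5 moves.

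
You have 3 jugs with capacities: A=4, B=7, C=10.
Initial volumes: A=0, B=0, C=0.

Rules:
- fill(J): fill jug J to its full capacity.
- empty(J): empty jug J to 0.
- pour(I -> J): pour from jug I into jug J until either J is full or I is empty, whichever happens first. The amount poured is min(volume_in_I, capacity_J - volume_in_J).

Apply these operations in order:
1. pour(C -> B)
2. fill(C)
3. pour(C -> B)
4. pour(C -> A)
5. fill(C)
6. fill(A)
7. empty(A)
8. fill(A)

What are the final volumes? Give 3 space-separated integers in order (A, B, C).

Step 1: pour(C -> B) -> (A=0 B=0 C=0)
Step 2: fill(C) -> (A=0 B=0 C=10)
Step 3: pour(C -> B) -> (A=0 B=7 C=3)
Step 4: pour(C -> A) -> (A=3 B=7 C=0)
Step 5: fill(C) -> (A=3 B=7 C=10)
Step 6: fill(A) -> (A=4 B=7 C=10)
Step 7: empty(A) -> (A=0 B=7 C=10)
Step 8: fill(A) -> (A=4 B=7 C=10)

Answer: 4 7 10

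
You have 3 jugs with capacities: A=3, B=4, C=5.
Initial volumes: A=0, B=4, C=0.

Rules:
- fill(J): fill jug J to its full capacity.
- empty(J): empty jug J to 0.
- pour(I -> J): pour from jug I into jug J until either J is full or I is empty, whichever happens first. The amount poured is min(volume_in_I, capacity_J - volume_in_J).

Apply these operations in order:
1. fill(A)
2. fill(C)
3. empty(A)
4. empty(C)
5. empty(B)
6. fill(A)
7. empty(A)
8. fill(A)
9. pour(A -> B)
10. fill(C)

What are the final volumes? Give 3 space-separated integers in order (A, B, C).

Answer: 0 3 5

Derivation:
Step 1: fill(A) -> (A=3 B=4 C=0)
Step 2: fill(C) -> (A=3 B=4 C=5)
Step 3: empty(A) -> (A=0 B=4 C=5)
Step 4: empty(C) -> (A=0 B=4 C=0)
Step 5: empty(B) -> (A=0 B=0 C=0)
Step 6: fill(A) -> (A=3 B=0 C=0)
Step 7: empty(A) -> (A=0 B=0 C=0)
Step 8: fill(A) -> (A=3 B=0 C=0)
Step 9: pour(A -> B) -> (A=0 B=3 C=0)
Step 10: fill(C) -> (A=0 B=3 C=5)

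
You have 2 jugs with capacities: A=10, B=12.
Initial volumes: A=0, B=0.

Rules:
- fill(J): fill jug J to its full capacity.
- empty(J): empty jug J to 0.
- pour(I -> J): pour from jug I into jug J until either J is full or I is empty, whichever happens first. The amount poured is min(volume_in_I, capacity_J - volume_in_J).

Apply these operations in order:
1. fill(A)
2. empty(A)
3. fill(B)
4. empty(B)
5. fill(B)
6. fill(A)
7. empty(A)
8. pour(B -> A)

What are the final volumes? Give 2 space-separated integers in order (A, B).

Step 1: fill(A) -> (A=10 B=0)
Step 2: empty(A) -> (A=0 B=0)
Step 3: fill(B) -> (A=0 B=12)
Step 4: empty(B) -> (A=0 B=0)
Step 5: fill(B) -> (A=0 B=12)
Step 6: fill(A) -> (A=10 B=12)
Step 7: empty(A) -> (A=0 B=12)
Step 8: pour(B -> A) -> (A=10 B=2)

Answer: 10 2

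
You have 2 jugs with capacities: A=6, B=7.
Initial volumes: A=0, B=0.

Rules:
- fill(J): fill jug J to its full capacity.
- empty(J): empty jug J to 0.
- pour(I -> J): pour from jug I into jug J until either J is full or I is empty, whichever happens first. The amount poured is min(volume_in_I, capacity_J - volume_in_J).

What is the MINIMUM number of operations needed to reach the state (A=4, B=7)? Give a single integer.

BFS from (A=0, B=0). One shortest path:
  1. fill(A) -> (A=6 B=0)
  2. pour(A -> B) -> (A=0 B=6)
  3. fill(A) -> (A=6 B=6)
  4. pour(A -> B) -> (A=5 B=7)
  5. empty(B) -> (A=5 B=0)
  6. pour(A -> B) -> (A=0 B=5)
  7. fill(A) -> (A=6 B=5)
  8. pour(A -> B) -> (A=4 B=7)
Reached target in 8 moves.

Answer: 8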